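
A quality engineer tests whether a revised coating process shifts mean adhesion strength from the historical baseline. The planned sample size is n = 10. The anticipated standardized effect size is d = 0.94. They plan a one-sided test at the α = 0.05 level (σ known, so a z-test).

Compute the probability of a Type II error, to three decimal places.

β ≈ 0.092

Noncentrality parameter: δ = d·√n = 0.94 × √10 = 2.9725
One-sided α = 0.05 → critical value z_{0.05} = 1.645.
Power = Φ(δ − 1.645) = Φ(1.328) = 0.9079.
Type II error: β = 1 − power = 1 − 0.9079 = 0.0921.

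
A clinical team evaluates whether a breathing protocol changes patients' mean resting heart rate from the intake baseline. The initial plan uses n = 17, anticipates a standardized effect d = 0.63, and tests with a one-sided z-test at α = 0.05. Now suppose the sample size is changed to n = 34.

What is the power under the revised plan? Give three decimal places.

Power ≈ 0.979

With n = 34: δ = d·√n = 0.63 × √34 = 3.6735. Critical value z_{0.05} = 1.645.
Revised power = P(Z > 1.645 − δ) = Φ(2.029) = 0.9788.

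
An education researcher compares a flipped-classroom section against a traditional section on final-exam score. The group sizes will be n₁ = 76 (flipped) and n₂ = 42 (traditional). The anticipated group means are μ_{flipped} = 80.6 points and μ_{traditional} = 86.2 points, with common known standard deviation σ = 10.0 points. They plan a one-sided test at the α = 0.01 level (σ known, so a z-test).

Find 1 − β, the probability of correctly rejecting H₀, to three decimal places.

Power ≈ 0.721

Standardized effect: d = |μ_{flipped} − μ_{traditional}| / σ = |80.6 − 86.2| / 10.0 = 0.5600
Noncentrality parameter: δ = d / √(1/n₁ + 1/n₂) = 0.5600 / √(1/76 + 1/42) = 2.9126
One-sided α = 0.01 → critical value z_{0.01} = 2.326.
Power = Φ(δ − 2.326) = Φ(0.586) = 0.7211.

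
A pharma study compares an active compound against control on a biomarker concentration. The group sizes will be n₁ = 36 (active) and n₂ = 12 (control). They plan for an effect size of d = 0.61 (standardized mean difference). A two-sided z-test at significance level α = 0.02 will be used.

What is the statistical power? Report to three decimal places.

Power ≈ 0.310

Noncentrality parameter: δ = d / √(1/n₁ + 1/n₂) = 0.61 / √(1/36 + 1/12) = 1.8300
Critical value for a two-sided test at α = 0.02: z_{α/2} = 2.326.
Power = Φ(δ − 2.326) + Φ(−δ − 2.326) = Φ(-0.496) + Φ(-4.156) = 0.3098 + 0.0000 = 0.3098.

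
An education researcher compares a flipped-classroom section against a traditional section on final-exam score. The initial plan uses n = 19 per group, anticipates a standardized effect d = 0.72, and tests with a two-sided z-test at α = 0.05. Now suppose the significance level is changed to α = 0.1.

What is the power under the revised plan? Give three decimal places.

δ = d·√(n/2) = 0.72 × √(19/2) = 2.2192 (unchanged). New critical value: z_{0.05} = 1.645.
Revised power = Φ(δ − 1.645) + Φ(−δ − 1.645) = Φ(0.574) + Φ(-3.864) = 0.7171 + 0.0001 = 0.7172.

Power ≈ 0.717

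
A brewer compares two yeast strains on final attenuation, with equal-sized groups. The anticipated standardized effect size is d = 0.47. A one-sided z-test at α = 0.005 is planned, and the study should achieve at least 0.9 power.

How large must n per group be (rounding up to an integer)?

n = 135 per group

Set Φ(δ − 2.576) = 0.9; then δ − 2.576 = Φ⁻¹(0.9) = 1.282, giving δ = 3.857.
δ = d·√(n/2) ⇒ n = 2(δ/d)² = 2 × (3.857 / 0.47)² = 134.72.
Round up to the next whole unit.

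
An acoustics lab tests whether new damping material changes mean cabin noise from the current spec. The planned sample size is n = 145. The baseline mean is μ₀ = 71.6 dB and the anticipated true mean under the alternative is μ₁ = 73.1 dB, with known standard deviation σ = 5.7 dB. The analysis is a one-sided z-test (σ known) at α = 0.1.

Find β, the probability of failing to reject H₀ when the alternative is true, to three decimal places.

Standardized effect: d = |μ₁ − μ₀| / σ = |73.1 − 71.6| / 5.7 = 0.2632
Noncentrality parameter: δ = d·√n = 0.2632 × √145 = 3.1688
One-sided α = 0.1 → critical value z_{0.1} = 1.282.
Power = Φ(δ − 1.282) = Φ(1.887) = 0.9704.
Type II error: β = 1 − power = 1 − 0.9704 = 0.0296.

β ≈ 0.030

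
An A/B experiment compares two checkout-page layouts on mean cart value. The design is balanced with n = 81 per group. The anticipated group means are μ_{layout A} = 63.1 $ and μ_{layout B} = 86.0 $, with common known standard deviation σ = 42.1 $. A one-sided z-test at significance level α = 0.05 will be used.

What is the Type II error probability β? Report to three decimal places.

β ≈ 0.035

Standardized effect: d = |μ_{layout A} − μ_{layout B}| / σ = |63.1 − 86.0| / 42.1 = 0.5439
Noncentrality parameter: δ = d·√(n/2) = 0.5439 × √(81/2) = 3.4616
One-sided α = 0.05 → critical value z_{0.05} = 1.645.
Power = Φ(δ − 1.645) = Φ(1.817) = 0.9654.
Type II error: β = 1 − power = 1 − 0.9654 = 0.0346.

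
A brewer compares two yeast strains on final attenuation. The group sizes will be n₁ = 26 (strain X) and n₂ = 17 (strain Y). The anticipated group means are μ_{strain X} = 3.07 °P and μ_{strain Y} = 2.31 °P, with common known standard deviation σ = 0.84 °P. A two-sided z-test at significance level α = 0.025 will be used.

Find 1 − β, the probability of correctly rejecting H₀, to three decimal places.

Power ≈ 0.745

Standardized effect: d = |μ_{strain X} − μ_{strain Y}| / σ = |3.07 − 2.31| / 0.84 = 0.9048
Noncentrality parameter: δ = d / √(1/n₁ + 1/n₂) = 0.9048 / √(1/26 + 1/17) = 2.9008
Critical value for a two-sided test at α = 0.025: z_{α/2} = 2.241.
Power = Φ(δ − 2.241) + Φ(−δ − 2.241) = Φ(0.659) + Φ(-5.142) = 0.7452 + 0.0000 = 0.7452.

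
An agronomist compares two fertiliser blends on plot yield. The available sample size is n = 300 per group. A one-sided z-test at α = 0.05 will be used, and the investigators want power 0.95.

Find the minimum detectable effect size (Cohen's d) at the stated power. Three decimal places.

Need Φ(δ − 1.645) = 0.95, so δ = 1.645 + 1.645 = 3.290.
δ = d·√(n/2) ⇒ d = δ/√(n/2) = 3.290/√(300/2) = 0.2686.

d ≈ 0.269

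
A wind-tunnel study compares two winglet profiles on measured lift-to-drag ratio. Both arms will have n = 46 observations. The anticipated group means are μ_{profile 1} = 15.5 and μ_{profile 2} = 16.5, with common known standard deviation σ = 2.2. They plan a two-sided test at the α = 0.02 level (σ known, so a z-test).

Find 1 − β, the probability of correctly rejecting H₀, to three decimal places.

Power ≈ 0.442

Standardized effect: d = |μ_{profile 1} − μ_{profile 2}| / σ = |15.5 − 16.5| / 2.2 = 0.4545
Noncentrality parameter: λ = d·√(n/2) = 0.4545 × √(46/2) = 2.1799
Two-sided α = 0.02 → critical value z_{0.01} = 2.326.
Power = Φ(λ − 2.326) + Φ(−λ − 2.326) = Φ(-0.146) + Φ(-4.506) = 0.4418 + 0.0000 = 0.4418.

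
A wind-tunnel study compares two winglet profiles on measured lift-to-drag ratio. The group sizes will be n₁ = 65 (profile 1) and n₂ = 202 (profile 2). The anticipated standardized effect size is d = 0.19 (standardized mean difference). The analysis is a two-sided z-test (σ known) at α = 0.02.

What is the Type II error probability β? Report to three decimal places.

β ≈ 0.840

Noncentrality parameter: δ = d / √(1/n₁ + 1/n₂) = 0.19 / √(1/65 + 1/202) = 1.3324
Two-sided α = 0.02 → critical value z_{0.01} = 2.326.
Power = Φ(δ − 2.326) + Φ(−δ − 2.326) = Φ(-0.994) + Φ(-3.659) = 0.1601 + 0.0001 = 0.1602.
Type II error: β = 1 − power = 1 − 0.1602 = 0.8398.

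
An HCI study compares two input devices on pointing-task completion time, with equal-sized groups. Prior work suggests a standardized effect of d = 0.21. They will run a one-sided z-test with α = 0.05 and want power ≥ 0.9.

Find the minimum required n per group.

Set Φ(δ − 1.645) = 0.9; then δ − 1.645 = Φ⁻¹(0.9) = 1.282, giving δ = 2.926.
δ = d·√(n/2) ⇒ n = 2(δ/d)² = 2 × (2.926 / 0.21)² = 388.38.
Round up to the next whole unit.

n = 389 per group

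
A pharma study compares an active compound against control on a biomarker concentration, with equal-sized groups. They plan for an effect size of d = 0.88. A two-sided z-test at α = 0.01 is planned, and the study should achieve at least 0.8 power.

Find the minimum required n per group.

Set Φ(δ − 2.576) = 0.8; then δ − 2.576 = Φ⁻¹(0.8) = 0.842, giving δ = 3.417.
(The Φ(−δ − z_{α/2}) term is vanishingly small for δ > 0 and is dropped in the standard sample-size formula.)
δ = d·√(n/2) ⇒ n = 2(δ/d)² = 2 × (3.417 / 0.88)² = 30.16.
Round up to the next whole unit.

n = 31 per group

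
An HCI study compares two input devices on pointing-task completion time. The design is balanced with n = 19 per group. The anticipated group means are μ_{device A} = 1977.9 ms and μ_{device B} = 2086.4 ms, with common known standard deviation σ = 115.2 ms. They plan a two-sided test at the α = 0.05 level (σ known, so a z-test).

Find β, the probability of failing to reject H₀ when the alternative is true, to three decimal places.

β ≈ 0.173

Standardized effect: d = |μ_{device A} − μ_{device B}| / σ = |1977.9 − 2086.4| / 115.2 = 0.9418
Noncentrality parameter: δ = d·√(n/2) = 0.9418 × √(19/2) = 2.9029
Critical value for a two-sided test at α = 0.05: z_{α/2} = 1.960.
Power = Φ(δ − 1.960) + Φ(−δ − 1.960) = Φ(0.943) + Φ(-4.863) = 0.8272 + 0.0000 = 0.8272.
Type II error: β = 1 − power = 1 − 0.8272 = 0.1728.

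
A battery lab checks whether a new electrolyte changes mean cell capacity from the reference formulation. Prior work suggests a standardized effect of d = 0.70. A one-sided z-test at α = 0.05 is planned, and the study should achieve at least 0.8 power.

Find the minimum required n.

For power 0.8 need Φ(δ − z_{0.05}) = 0.8, so δ = z_{0.05} + z_{0.20} = 1.645 + 0.842 = 2.486.
δ = d·√n ⇒ n = (δ/d)² = (2.486 / 0.70)² = 12.62.
Rounding up, n = 13.

n = 13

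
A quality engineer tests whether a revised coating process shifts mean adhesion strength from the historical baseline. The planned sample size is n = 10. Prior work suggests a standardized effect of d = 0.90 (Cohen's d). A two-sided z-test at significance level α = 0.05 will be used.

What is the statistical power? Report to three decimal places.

Noncentrality parameter: λ = d·√n = 0.90 × √10 = 2.8460
Critical value for a two-sided test at α = 0.05: z_{α/2} = 1.960.
Power = Φ(λ − 1.960) + Φ(−λ − 1.960) = Φ(0.886) + Φ(-4.806) = 0.8122 + 0.0000 = 0.8122.

Power ≈ 0.812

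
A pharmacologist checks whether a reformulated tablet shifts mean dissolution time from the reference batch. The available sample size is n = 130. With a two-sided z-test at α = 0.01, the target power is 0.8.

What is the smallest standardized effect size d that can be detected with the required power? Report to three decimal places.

Required noncentrality: δ = z_{0.005} + z_{0.20} = 2.576 + 0.842 = 3.417.
(The second rejection-region term Φ(−δ − z_{α/2}) is negligible and dropped.)
δ = d·√n ⇒ d = δ/√n = 3.417/√130 = 0.2997.

d ≈ 0.300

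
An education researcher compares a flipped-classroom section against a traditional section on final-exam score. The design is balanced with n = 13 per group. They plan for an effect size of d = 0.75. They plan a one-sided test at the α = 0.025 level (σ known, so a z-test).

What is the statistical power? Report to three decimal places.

Noncentrality parameter: δ = d·√(n/2) = 0.75 × √(13/2) = 1.9121
One-sided α = 0.025 → critical value z_{0.025} = 1.960.
Power = Φ(δ − 1.960) = Φ(-0.048) = 0.4809.

Power ≈ 0.481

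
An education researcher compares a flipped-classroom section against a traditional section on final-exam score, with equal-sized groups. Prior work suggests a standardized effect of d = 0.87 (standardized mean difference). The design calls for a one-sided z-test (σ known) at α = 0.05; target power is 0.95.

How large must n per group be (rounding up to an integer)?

n = 29 per group

For power 0.95 need Φ(δ − z_{0.05}) = 0.95, so δ = z_{0.05} + z_{0.05} = 1.645 + 1.645 = 3.290.
δ = d·√(n/2) ⇒ n = 2(δ/d)² = 2 × (3.290 / 0.87)² = 28.60.
Rounding up, n = 29 per group.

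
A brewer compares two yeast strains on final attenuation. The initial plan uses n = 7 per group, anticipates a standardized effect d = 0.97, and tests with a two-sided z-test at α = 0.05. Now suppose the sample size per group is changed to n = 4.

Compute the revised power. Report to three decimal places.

With n = 4 per group: δ = d·√(n/2) = 0.97 × √(4/2) = 1.3718. Critical value z_{0.025} = 1.960.
Revised power = Φ(δ − 1.960) + Φ(−δ − 1.960) = Φ(-0.588) + Φ(-3.332) = 0.2782 + 0.0004 = 0.2786.

Power ≈ 0.279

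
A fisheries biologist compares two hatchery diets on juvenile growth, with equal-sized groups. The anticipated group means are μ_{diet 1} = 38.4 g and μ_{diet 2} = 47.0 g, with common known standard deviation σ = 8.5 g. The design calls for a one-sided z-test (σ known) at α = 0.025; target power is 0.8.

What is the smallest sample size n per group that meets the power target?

n = 16 per group

Standardized effect: d = |μ_{diet 1} − μ_{diet 2}| / σ = |38.4 − 47.0| / 8.5 = 1.0118
Set Φ(δ − 1.960) = 0.8; then δ − 1.960 = Φ⁻¹(0.8) = 0.842, giving δ = 2.802.
δ = d·√(n/2) ⇒ n = 2(δ/d)² = 2 × (2.802 / 1.0118)² = 15.33.
Round up to the next whole unit.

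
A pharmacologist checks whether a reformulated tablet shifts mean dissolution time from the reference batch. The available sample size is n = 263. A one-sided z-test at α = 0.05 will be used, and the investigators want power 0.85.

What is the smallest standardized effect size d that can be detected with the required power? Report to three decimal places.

d ≈ 0.165

Required noncentrality: δ = z_{0.05} + z_{0.15} = 1.645 + 1.036 = 2.681.
δ = d·√n ⇒ d = δ/√n = 2.681/√263 = 0.1653.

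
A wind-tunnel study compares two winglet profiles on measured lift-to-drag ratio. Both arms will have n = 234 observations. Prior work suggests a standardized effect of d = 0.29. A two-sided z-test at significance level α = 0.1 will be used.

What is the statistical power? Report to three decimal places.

Power ≈ 0.932

Noncentrality parameter: δ = d·√(n/2) = 0.29 × √(234/2) = 3.1368
Two-sided α = 0.1 → critical value z_{0.05} = 1.645.
Power = Φ(δ − 1.645) + Φ(−δ − 1.645) = Φ(1.492) + Φ(-4.782) = 0.9321 + 0.0000 = 0.9321.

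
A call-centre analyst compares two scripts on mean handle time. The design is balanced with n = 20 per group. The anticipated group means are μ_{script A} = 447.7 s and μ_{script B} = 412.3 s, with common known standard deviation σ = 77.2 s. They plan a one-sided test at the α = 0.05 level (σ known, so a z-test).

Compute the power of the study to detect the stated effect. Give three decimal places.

Standardized effect: d = |μ_{script A} − μ_{script B}| / σ = |447.7 − 412.3| / 77.2 = 0.4585
Noncentrality parameter: δ = d·√(n/2) = 0.4585 × √(20/2) = 1.4501
One-sided α = 0.05 → critical value z_{0.05} = 1.645.
Power = Φ(δ − 1.645) = Φ(-0.195) = 0.4228.

Power ≈ 0.423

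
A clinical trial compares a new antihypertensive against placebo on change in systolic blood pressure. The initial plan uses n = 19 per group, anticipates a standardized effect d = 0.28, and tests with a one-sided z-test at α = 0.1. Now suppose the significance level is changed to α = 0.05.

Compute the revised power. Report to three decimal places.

δ = d·√(n/2) = 0.28 × √(19/2) = 0.8630 (unchanged). New critical value: z_{0.05} = 1.645.
Revised power = Φ(δ − 1.645) = Φ(-0.782) = 0.2172.

Power ≈ 0.217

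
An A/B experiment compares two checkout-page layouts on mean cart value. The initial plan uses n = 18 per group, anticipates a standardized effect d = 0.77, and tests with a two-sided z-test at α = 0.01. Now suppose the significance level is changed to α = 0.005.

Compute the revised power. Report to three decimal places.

δ = d·√(n/2) = 0.77 × √(18/2) = 2.3100 (unchanged). New critical value: z_{0.0025} = 2.807.
Revised power = Φ(δ − 2.807) + Φ(−δ − 2.807) = Φ(-0.497) + Φ(-5.117) = 0.3096 + 0.0000 = 0.3096.

Power ≈ 0.310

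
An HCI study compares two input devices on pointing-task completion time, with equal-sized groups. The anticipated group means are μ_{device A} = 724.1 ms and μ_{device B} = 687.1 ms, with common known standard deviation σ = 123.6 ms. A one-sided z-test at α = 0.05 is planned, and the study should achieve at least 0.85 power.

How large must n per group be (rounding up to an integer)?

n = 161 per group

Standardized effect: d = |μ_{device A} − μ_{device B}| / σ = |724.1 − 687.1| / 123.6 = 0.2994
Set Φ(δ − 1.645) = 0.85; then δ − 1.645 = Φ⁻¹(0.85) = 1.036, giving δ = 2.681.
δ = d·√(n/2) ⇒ n = 2(δ/d)² = 2 × (2.681 / 0.2994)² = 160.45.
Round up to the next whole unit.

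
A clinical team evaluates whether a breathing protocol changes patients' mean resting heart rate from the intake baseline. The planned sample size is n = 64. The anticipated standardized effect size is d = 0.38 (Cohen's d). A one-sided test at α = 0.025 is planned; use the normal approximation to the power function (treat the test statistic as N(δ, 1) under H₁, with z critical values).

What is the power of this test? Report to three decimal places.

Noncentrality parameter: δ = d·√n = 0.38 × √64 = 3.0400
Critical value for a one-sided test at α = 0.025: z_α = 1.960.
Power = Φ(δ − 1.960) = Φ(1.080) = 0.8599.

Power ≈ 0.860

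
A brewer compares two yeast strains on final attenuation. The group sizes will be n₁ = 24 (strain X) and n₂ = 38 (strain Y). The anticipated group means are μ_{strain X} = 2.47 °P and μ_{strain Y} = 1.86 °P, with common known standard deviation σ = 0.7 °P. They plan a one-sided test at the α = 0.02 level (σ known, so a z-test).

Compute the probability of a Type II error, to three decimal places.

Standardized effect: d = |μ_{strain X} − μ_{strain Y}| / σ = |2.47 − 1.86| / 0.7 = 0.8714
Noncentrality parameter: δ = d / √(1/n₁ + 1/n₂) = 0.8714 / √(1/24 + 1/38) = 3.3422
One-sided α = 0.02 → critical value z_{0.02} = 2.054.
Power = P(Z > 2.054 − δ) = Φ(1.288) = 0.9012.
Type II error: β = 1 − power = 1 − 0.9012 = 0.0988.

β ≈ 0.099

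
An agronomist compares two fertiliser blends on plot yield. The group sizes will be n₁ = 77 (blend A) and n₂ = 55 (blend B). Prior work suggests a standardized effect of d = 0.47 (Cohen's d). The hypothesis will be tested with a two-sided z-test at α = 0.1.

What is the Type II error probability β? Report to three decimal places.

β ≈ 0.154

Noncentrality parameter: λ = d / √(1/n₁ + 1/n₂) = 0.47 / √(1/77 + 1/55) = 2.6622
Two-sided α = 0.1 → critical value z_{0.05} = 1.645.
Power = Φ(λ − 1.645) + Φ(−λ − 1.645) = Φ(1.017) + Φ(-4.307) = 0.8455 + 0.0000 = 0.8455.
Type II error: β = 1 − power = 1 − 0.8455 = 0.1545.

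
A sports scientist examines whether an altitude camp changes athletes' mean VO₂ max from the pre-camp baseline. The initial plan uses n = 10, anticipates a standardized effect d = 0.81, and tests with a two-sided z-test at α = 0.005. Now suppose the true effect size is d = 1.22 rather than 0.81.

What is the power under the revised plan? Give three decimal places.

With d = 1.22: δ = d·√n = 1.22 × √10 = 3.8580. Critical value z_{0.0025} = 2.807.
Revised power = Φ(δ − 2.807) + Φ(−δ − 2.807) = Φ(1.051) + Φ(-6.665) = 0.8534 + 0.0000 = 0.8534.

Power ≈ 0.853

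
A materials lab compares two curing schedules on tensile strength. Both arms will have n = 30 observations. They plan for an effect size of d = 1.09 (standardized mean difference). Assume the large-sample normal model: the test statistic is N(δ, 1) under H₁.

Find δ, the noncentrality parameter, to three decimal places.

The noncentrality parameter scales effect size by the design's sample-size factor: δ = d·√(n/2) = 1.09 × √(30/2) = 4.2216

δ ≈ 4.222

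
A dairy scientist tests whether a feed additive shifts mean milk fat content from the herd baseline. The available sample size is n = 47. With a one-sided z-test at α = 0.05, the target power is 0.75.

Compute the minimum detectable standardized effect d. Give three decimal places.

Required noncentrality: δ = z_{0.05} + z_{0.25} = 1.645 + 0.674 = 2.319.
δ = d·√n ⇒ d = δ/√n = 2.319/√47 = 0.3383.

d ≈ 0.338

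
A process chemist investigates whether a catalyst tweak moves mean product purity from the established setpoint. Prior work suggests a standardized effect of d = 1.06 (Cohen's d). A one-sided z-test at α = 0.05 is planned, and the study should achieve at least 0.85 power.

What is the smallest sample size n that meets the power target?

n = 7

For power 0.85 need Φ(δ − z_{0.05}) = 0.85, so δ = z_{0.05} + z_{0.15} = 1.645 + 1.036 = 2.681.
δ = d·√n ⇒ n = (δ/d)² = (2.681 / 1.06)² = 6.40.
Rounding up, n = 7.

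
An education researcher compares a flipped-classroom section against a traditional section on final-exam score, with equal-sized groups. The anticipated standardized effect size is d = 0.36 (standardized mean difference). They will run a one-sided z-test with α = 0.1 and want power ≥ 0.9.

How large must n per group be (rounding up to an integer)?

n = 102 per group

For power 0.9 need Φ(δ − z_{0.1}) = 0.9, so δ = z_{0.1} + z_{0.10} = 1.282 + 1.282 = 2.563.
δ = d·√(n/2) ⇒ n = 2(δ/d)² = 2 × (2.563 / 0.36)² = 101.38.
Round up to the next whole unit.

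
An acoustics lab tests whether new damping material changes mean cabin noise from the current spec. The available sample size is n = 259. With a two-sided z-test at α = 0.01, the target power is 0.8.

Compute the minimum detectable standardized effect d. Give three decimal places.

Need Φ(δ − 2.576) = 0.8, so δ = 2.576 + 0.842 = 3.417.
(The second rejection-region term Φ(−δ − z_{α/2}) is negligible and dropped.)
δ = d·√n ⇒ d = δ/√n = 3.417/√259 = 0.2124.

d ≈ 0.212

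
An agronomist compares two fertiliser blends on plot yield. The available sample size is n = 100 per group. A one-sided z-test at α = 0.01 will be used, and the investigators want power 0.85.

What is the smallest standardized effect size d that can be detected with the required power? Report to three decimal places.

Need Φ(δ − 2.326) = 0.85, so δ = 2.326 + 1.036 = 3.363.
δ = d·√(n/2) ⇒ d = δ/√(n/2) = 3.363/√(100/2) = 0.4756.

d ≈ 0.476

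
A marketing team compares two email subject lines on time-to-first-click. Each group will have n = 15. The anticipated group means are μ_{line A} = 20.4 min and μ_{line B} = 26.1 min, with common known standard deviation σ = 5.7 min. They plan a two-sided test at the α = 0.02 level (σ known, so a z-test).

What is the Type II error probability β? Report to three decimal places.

β ≈ 0.340

Standardized effect: d = |μ_{line A} − μ_{line B}| / σ = |20.4 − 26.1| / 5.7 = 1.0000
Noncentrality parameter: δ = d·√(n/2) = 1.0000 × √(15/2) = 2.7386
Critical value for a two-sided test at α = 0.02: z_{α/2} = 2.326.
Power = Φ(δ − 2.326) + Φ(−δ − 2.326) = Φ(0.412) + Φ(-5.065) = 0.6599 + 0.0000 = 0.6599.
Type II error: β = 1 − power = 1 − 0.6599 = 0.3401.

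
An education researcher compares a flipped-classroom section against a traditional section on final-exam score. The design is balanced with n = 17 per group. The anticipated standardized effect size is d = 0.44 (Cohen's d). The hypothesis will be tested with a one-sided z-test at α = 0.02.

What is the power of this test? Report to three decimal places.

Noncentrality parameter: δ = d·√(n/2) = 0.44 × √(17/2) = 1.2828
Critical value for a one-sided test at α = 0.02: z_α = 2.054.
Power = Φ(δ − 2.054) = Φ(-0.771) = 0.2204.

Power ≈ 0.220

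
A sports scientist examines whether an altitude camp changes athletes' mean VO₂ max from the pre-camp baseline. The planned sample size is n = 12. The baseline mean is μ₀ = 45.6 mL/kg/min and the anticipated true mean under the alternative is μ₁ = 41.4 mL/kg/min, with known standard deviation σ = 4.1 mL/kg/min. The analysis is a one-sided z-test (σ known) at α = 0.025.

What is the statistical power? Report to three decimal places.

Power ≈ 0.944

Standardized effect: d = |μ₁ − μ₀| / σ = |41.4 − 45.6| / 4.1 = 1.0244
Noncentrality parameter: δ = d·√n = 1.0244 × √12 = 3.5486
Critical value for a one-sided test at α = 0.025: z_α = 1.960.
Power = P(Z > 1.960 − δ) = Φ(1.589) = 0.9439.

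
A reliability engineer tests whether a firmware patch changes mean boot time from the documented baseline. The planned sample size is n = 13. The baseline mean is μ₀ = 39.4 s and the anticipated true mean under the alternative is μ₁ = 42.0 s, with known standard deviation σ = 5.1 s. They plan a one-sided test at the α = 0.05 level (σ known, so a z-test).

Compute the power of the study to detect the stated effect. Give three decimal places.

Power ≈ 0.577

Standardized effect: d = |μ₁ − μ₀| / σ = |42.0 − 39.4| / 5.1 = 0.5098
Noncentrality parameter: δ = d·√n = 0.5098 × √13 = 1.8381
Critical value for a one-sided test at α = 0.05: z_α = 1.645.
Power = Φ(δ − 1.645) = Φ(0.193) = 0.5766.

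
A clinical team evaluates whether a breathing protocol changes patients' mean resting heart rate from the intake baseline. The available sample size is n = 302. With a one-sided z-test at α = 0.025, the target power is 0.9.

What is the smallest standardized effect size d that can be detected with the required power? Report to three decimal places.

d ≈ 0.187

Required noncentrality: δ = z_{0.025} + z_{0.10} = 1.960 + 1.282 = 3.242.
δ = d·√n ⇒ d = δ/√n = 3.242/√302 = 0.1865.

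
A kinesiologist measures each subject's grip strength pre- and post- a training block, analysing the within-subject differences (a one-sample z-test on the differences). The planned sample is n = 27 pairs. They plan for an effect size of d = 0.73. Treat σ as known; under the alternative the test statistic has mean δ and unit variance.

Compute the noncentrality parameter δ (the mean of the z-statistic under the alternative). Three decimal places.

δ ≈ 3.793

The noncentrality parameter scales effect size by the design's sample-size factor: δ = d·√n = 0.73 × √27 = 3.7932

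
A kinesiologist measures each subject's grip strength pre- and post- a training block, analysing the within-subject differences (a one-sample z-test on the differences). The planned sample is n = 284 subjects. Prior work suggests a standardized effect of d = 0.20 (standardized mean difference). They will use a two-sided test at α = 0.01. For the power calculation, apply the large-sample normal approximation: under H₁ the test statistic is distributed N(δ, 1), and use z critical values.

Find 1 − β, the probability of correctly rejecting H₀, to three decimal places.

Power ≈ 0.787

Noncentrality parameter: δ = d·√n = 0.20 × √284 = 3.3705
Two-sided α = 0.01 → critical value z_{0.005} = 2.576.
Power = Φ(δ − 2.576) + Φ(−δ − 2.576) = Φ(0.795) + Φ(-5.946) = 0.7866 + 0.0000 = 0.7866.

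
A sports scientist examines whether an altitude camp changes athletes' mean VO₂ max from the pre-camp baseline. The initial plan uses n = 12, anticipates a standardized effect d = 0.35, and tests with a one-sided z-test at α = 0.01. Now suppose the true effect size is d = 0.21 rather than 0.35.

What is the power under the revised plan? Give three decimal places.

With d = 0.21: δ = d·√n = 0.21 × √12 = 0.7275. Critical value z_{0.01} = 2.326.
Revised power = P(Z > 2.326 − δ) = Φ(-1.599) = 0.0549.

Power ≈ 0.055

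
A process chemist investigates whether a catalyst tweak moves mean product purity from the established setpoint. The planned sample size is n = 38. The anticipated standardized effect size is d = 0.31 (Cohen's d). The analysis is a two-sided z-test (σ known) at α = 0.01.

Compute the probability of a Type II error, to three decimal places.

Noncentrality parameter: δ = d·√n = 0.31 × √38 = 1.9110
Critical value for a two-sided test at α = 0.01: z_{α/2} = 2.576.
Power = Φ(δ − 2.576) + Φ(−δ − 2.576) = Φ(-0.665) + Φ(-4.487) = 0.2531 + 0.0000 = 0.2531.
Type II error: β = 1 − power = 1 − 0.2531 = 0.7469.

β ≈ 0.747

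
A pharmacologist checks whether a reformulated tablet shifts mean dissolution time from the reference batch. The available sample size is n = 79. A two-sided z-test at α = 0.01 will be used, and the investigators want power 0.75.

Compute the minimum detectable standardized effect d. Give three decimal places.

Required noncentrality: δ = z_{0.005} + z_{0.25} = 2.576 + 0.674 = 3.250.
(Lower-tail contribution to power is negligible for δ > 0.)
δ = d·√n ⇒ d = δ/√n = 3.250/√79 = 0.3657.

d ≈ 0.366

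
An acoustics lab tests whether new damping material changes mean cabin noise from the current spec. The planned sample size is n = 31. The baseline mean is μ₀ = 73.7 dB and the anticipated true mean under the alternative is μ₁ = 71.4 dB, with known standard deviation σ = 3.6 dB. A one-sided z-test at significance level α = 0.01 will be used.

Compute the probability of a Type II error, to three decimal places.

β ≈ 0.109

Standardized effect: d = |μ₁ − μ₀| / σ = |71.4 − 73.7| / 3.6 = 0.6389
Noncentrality parameter: δ = d·√n = 0.6389 × √31 = 3.5572
Critical value for a one-sided test at α = 0.01: z_α = 2.326.
Power = Φ(δ − 2.326) = Φ(1.231) = 0.8908.
Type II error: β = 1 − power = 1 − 0.8908 = 0.1092.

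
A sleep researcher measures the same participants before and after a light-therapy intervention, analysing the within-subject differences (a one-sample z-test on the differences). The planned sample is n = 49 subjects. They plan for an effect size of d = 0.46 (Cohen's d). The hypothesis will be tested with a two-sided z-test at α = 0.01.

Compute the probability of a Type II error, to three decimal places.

Noncentrality parameter: δ = d·√n = 0.46 × √49 = 3.2200
Two-sided α = 0.01 → critical value z_{0.005} = 2.576.
Power = Φ(δ − 2.576) + Φ(−δ − 2.576) = Φ(0.644) + Φ(-5.796) = 0.7403 + 0.0000 = 0.7403.
Type II error: β = 1 − power = 1 − 0.7403 = 0.2597.

β ≈ 0.260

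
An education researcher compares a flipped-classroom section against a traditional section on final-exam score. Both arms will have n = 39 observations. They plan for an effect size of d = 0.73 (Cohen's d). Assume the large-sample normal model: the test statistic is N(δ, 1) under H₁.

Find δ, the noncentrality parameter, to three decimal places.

The noncentrality parameter scales effect size by the design's sample-size factor: δ = d·√(n/2) = 0.73 × √(39/2) = 3.2236

δ ≈ 3.224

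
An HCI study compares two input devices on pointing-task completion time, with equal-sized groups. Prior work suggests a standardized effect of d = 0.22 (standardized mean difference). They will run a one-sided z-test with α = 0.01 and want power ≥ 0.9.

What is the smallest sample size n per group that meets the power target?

For power 0.9 need Φ(δ − z_{0.01}) = 0.9, so δ = z_{0.01} + z_{0.10} = 2.326 + 1.282 = 3.608.
δ = d·√(n/2) ⇒ n = 2(δ/d)² = 2 × (3.608 / 0.22)² = 537.89.
Round up to the next whole unit.

n = 538 per group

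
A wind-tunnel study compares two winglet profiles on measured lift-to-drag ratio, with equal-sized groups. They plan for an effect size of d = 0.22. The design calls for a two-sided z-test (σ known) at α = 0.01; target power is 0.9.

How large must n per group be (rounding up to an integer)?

For power 0.9 need Φ(δ − z_{0.005}) = 0.9, so δ = z_{0.005} + z_{0.10} = 2.576 + 1.282 = 3.857.
(Ignoring the negligible lower-tail rejection probability gives the usual closed-form inversion.)
δ = d·√(n/2) ⇒ n = 2(δ/d)² = 2 × (3.857 / 0.22)² = 614.85.
Round up to the next whole unit.

n = 615 per group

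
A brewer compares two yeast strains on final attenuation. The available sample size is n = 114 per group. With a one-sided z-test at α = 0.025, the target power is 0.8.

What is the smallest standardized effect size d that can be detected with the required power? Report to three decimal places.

d ≈ 0.371

Need Φ(δ − 1.960) = 0.8, so δ = 1.960 + 0.842 = 2.802.
δ = d·√(n/2) ⇒ d = δ/√(n/2) = 2.802/√(114/2) = 0.3711.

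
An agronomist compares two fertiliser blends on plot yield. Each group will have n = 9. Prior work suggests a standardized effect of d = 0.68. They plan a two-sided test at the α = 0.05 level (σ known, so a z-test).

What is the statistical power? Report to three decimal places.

Noncentrality parameter: δ = d·√(n/2) = 0.68 × √(9/2) = 1.4425
Critical value for a two-sided test at α = 0.05: z_{α/2} = 1.960.
Power = Φ(δ − 1.960) + Φ(−δ − 1.960) = Φ(-0.517) + Φ(-3.402) = 0.3024 + 0.0003 = 0.3027.

Power ≈ 0.303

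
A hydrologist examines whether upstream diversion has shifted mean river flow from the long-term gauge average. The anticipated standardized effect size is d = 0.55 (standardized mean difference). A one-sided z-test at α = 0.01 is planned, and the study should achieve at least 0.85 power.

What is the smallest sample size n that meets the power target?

Set Φ(δ − 2.326) = 0.85; then δ − 2.326 = Φ⁻¹(0.85) = 1.036, giving δ = 3.363.
δ = d·√n ⇒ n = (δ/d)² = (3.363 / 0.55)² = 37.38.
Rounding up, n = 38.

n = 38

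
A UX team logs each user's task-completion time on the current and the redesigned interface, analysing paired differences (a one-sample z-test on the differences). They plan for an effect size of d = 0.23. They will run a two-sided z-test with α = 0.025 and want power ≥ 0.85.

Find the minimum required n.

n = 204

Set Φ(δ − 2.241) = 0.85; then δ − 2.241 = Φ⁻¹(0.85) = 1.036, giving δ = 3.278.
(For δ > 0 the lower-tail rejection region contributes negligibly to power, so the one-term inversion is standard.)
δ = d·√n ⇒ n = (δ/d)² = (3.278 / 0.23)² = 203.10.
Rounding up, n = 204.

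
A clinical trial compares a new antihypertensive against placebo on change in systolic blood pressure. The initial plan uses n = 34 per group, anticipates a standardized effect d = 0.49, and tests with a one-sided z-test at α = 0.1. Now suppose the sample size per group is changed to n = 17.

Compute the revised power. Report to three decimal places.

With n = 17 per group: δ = d·√(n/2) = 0.49 × √(17/2) = 1.4286. Critical value z_{0.1} = 1.282.
Revised power = Φ(δ − 1.282) = Φ(0.147) = 0.5584.

Power ≈ 0.558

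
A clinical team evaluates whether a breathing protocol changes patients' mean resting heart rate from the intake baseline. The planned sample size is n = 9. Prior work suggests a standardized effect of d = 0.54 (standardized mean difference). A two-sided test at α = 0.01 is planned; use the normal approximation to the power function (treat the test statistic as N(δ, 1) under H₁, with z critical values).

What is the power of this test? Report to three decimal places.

Power ≈ 0.170

Noncentrality parameter: δ = d·√n = 0.54 × √9 = 1.6200
Critical value for a two-sided test at α = 0.01: z_{α/2} = 2.576.
Power = Φ(δ − 2.576) + Φ(−δ − 2.576) = Φ(-0.956) + Φ(-4.196) = 0.1696 + 0.0000 = 0.1696.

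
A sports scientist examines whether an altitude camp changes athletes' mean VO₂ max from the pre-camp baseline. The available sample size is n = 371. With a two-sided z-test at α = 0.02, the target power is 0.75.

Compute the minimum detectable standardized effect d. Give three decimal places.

Required noncentrality: δ = z_{0.01} + z_{0.25} = 2.326 + 0.674 = 3.001.
(Lower-tail contribution to power is negligible for δ > 0.)
δ = d·√n ⇒ d = δ/√n = 3.001/√371 = 0.1558.

d ≈ 0.156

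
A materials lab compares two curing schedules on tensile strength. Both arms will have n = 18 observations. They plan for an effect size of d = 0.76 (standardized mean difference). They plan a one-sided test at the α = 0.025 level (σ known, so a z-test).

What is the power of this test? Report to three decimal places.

Power ≈ 0.626

Noncentrality parameter: δ = d·√(n/2) = 0.76 × √(18/2) = 2.2800
Critical value for a one-sided test at α = 0.025: z_α = 1.960.
Power = P(Z > 1.960 − δ) = Φ(0.320) = 0.6255.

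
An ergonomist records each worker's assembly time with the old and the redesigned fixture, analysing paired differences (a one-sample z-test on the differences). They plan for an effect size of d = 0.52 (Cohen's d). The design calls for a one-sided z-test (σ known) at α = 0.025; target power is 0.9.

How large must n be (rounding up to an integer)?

For power 0.9 need Φ(δ − z_{0.025}) = 0.9, so δ = z_{0.025} + z_{0.10} = 1.960 + 1.282 = 3.242.
δ = d·√n ⇒ n = (δ/d)² = (3.242 / 0.52)² = 38.86.
Rounding up, n = 39.

n = 39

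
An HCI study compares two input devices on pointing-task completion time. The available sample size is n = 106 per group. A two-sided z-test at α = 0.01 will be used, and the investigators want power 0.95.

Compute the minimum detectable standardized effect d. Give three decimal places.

d ≈ 0.580

Need Φ(δ − 2.576) = 0.95, so δ = 2.576 + 1.645 = 4.221.
(The second rejection-region term Φ(−δ − z_{α/2}) is negligible and dropped.)
δ = d·√(n/2) ⇒ d = δ/√(n/2) = 4.221/√(106/2) = 0.5798.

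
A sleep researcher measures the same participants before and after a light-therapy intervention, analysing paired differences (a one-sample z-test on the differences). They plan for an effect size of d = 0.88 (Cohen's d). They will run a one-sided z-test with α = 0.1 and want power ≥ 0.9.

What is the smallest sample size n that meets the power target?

Set Φ(δ − 1.282) = 0.9; then δ − 1.282 = Φ⁻¹(0.9) = 1.282, giving δ = 2.563.
δ = d·√n ⇒ n = (δ/d)² = (2.563 / 0.88)² = 8.48.
Rounding up, n = 9.

n = 9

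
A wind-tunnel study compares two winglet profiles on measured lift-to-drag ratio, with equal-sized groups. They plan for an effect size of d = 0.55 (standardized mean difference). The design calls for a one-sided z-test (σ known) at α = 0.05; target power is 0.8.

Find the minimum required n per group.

n = 41 per group

For power 0.8 need Φ(δ − z_{0.05}) = 0.8, so δ = z_{0.05} + z_{0.20} = 1.645 + 0.842 = 2.486.
δ = d·√(n/2) ⇒ n = 2(δ/d)² = 2 × (2.486 / 0.55)² = 40.88.
Rounding up, n = 41 per group.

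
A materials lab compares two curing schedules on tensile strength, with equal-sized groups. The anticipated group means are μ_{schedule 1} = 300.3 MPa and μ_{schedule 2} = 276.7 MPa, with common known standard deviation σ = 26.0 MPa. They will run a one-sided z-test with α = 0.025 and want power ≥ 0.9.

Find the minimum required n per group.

Standardized effect: d = |μ_{schedule 1} − μ_{schedule 2}| / σ = |300.3 − 276.7| / 26.0 = 0.9077
For power 0.9 need Φ(δ − z_{0.025}) = 0.9, so δ = z_{0.025} + z_{0.10} = 1.960 + 1.282 = 3.242.
δ = d·√(n/2) ⇒ n = 2(δ/d)² = 2 × (3.242 / 0.9077)² = 25.51.
Round up to the next whole unit.

n = 26 per group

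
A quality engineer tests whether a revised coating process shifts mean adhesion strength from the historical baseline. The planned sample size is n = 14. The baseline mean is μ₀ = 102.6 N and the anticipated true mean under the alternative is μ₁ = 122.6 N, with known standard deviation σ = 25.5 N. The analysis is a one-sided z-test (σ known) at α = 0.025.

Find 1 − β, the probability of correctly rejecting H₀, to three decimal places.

Standardized effect: d = |μ₁ − μ₀| / σ = |122.6 − 102.6| / 25.5 = 0.7843
Noncentrality parameter: δ = d·√n = 0.7843 × √14 = 2.9346
Critical value for a one-sided test at α = 0.025: z_α = 1.960.
Power = Φ(δ − 1.960) = Φ(0.975) = 0.8351.

Power ≈ 0.835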